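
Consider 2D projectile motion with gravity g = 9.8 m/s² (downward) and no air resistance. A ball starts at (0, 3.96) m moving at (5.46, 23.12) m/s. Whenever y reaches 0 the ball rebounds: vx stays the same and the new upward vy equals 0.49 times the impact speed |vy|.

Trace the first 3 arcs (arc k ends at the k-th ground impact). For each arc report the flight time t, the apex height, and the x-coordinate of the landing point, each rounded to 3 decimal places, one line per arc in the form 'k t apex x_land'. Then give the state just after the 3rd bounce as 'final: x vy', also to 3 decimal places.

1 4.884 31.232 26.666
2 2.474 7.499 40.175
3 1.212 1.800 46.794
final: 46.794 2.911

Arc 1: start y=3.960, vy=23.120 → t=4.884, apex=31.232, x_land=26.666, impact vy=-24.742
  bounce: vy ← 0.49·24.742 = 12.123
Arc 2: start y=0.000, vy=12.123 → t=2.474, apex=7.499, x_land=40.175, impact vy=-12.123
  bounce: vy ← 0.49·12.123 = 5.940
Arc 3: start y=0.000, vy=5.940 → t=1.212, apex=1.800, x_land=46.794, impact vy=-5.940
  bounce: vy ← 0.49·5.940 = 2.911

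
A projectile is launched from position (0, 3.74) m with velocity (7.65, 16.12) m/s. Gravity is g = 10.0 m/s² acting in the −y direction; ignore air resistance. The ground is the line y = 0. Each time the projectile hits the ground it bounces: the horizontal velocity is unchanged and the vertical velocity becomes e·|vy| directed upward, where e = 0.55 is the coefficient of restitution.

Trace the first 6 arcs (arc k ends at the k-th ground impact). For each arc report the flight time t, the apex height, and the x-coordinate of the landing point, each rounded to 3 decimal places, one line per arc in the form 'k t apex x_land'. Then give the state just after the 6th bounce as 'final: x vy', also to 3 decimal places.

Arc 1: start y=3.740, vy=16.120 → t=3.441, apex=16.733, x_land=26.326, impact vy=-18.294
  bounce: vy ← 0.55·18.294 = 10.061
Arc 2: start y=0.000, vy=10.061 → t=2.012, apex=5.062, x_land=41.720, impact vy=-10.061
  bounce: vy ← 0.55·10.061 = 5.534
Arc 3: start y=0.000, vy=5.534 → t=1.107, apex=1.531, x_land=50.187, impact vy=-5.534
  bounce: vy ← 0.55·5.534 = 3.044
Arc 4: start y=0.000, vy=3.044 → t=0.609, apex=0.463, x_land=54.844, impact vy=-3.044
  bounce: vy ← 0.55·3.044 = 1.674
Arc 5: start y=0.000, vy=1.674 → t=0.335, apex=0.140, x_land=57.405, impact vy=-1.674
  bounce: vy ← 0.55·1.674 = 0.921
Arc 6: start y=0.000, vy=0.921 → t=0.184, apex=0.042, x_land=58.814, impact vy=-0.921
  bounce: vy ← 0.55·0.921 = 0.506

1 3.441 16.733 26.326
2 2.012 5.062 41.720
3 1.107 1.531 50.187
4 0.609 0.463 54.844
5 0.335 0.140 57.405
6 0.184 0.042 58.814
final: 58.814 0.506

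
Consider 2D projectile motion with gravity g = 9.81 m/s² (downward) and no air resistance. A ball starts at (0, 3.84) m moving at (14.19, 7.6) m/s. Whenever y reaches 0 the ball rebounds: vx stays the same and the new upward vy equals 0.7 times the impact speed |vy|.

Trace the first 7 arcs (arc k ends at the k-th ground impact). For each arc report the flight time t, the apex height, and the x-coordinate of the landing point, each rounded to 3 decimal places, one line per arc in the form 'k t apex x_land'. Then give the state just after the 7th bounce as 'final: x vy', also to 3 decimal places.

1 1.951 6.784 27.681
2 1.646 3.324 51.044
3 1.153 1.629 67.399
4 0.807 0.798 78.847
5 0.565 0.391 86.860
6 0.395 0.192 92.470
7 0.277 0.094 96.396
final: 96.396 0.950

Arc 1: start y=3.840, vy=7.600 → t=1.951, apex=6.784, x_land=27.681, impact vy=-11.537
  bounce: vy ← 0.7·11.537 = 8.076
Arc 2: start y=0.000, vy=8.076 → t=1.646, apex=3.324, x_land=51.044, impact vy=-8.076
  bounce: vy ← 0.7·8.076 = 5.653
Arc 3: start y=0.000, vy=5.653 → t=1.153, apex=1.629, x_land=67.399, impact vy=-5.653
  bounce: vy ← 0.7·5.653 = 3.957
Arc 4: start y=0.000, vy=3.957 → t=0.807, apex=0.798, x_land=78.847, impact vy=-3.957
  bounce: vy ← 0.7·3.957 = 2.770
Arc 5: start y=0.000, vy=2.770 → t=0.565, apex=0.391, x_land=86.860, impact vy=-2.770
  bounce: vy ← 0.7·2.770 = 1.939
Arc 6: start y=0.000, vy=1.939 → t=0.395, apex=0.192, x_land=92.470, impact vy=-1.939
  bounce: vy ← 0.7·1.939 = 1.357
Arc 7: start y=0.000, vy=1.357 → t=0.277, apex=0.094, x_land=96.396, impact vy=-1.357
  bounce: vy ← 0.7·1.357 = 0.950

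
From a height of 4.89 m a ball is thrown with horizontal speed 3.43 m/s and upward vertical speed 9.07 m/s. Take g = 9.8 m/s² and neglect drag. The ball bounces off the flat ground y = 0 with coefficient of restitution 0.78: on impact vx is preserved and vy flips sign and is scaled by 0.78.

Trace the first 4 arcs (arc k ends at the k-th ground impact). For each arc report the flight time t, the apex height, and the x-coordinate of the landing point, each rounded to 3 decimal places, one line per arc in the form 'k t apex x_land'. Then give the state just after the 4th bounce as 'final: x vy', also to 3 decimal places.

1 2.287 9.087 7.846
2 2.124 5.529 15.132
3 1.657 3.364 20.816
4 1.292 2.046 25.249
final: 25.249 4.940

Arc 1: start y=4.890, vy=9.070 → t=2.287, apex=9.087, x_land=7.846, impact vy=-13.346
  bounce: vy ← 0.78·13.346 = 10.410
Arc 2: start y=0.000, vy=10.410 → t=2.124, apex=5.529, x_land=15.132, impact vy=-10.410
  bounce: vy ← 0.78·10.410 = 8.120
Arc 3: start y=0.000, vy=8.120 → t=1.657, apex=3.364, x_land=20.816, impact vy=-8.120
  bounce: vy ← 0.78·8.120 = 6.333
Arc 4: start y=0.000, vy=6.333 → t=1.292, apex=2.046, x_land=25.249, impact vy=-6.333
  bounce: vy ← 0.78·6.333 = 4.940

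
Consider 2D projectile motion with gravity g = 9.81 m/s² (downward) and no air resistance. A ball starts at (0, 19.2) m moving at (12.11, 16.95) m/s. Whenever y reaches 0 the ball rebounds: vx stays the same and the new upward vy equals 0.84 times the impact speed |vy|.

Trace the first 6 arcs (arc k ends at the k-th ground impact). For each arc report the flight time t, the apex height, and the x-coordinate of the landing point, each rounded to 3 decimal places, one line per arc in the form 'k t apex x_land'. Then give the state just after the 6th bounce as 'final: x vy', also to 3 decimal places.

1 4.355 33.843 52.734
2 4.413 23.880 106.174
3 3.707 16.850 151.064
4 3.114 11.889 188.772
5 2.616 8.389 220.446
6 2.197 5.919 247.053
final: 247.053 9.052

Arc 1: start y=19.200, vy=16.950 → t=4.355, apex=33.843, x_land=52.734, impact vy=-25.768
  bounce: vy ← 0.84·25.768 = 21.645
Arc 2: start y=0.000, vy=21.645 → t=4.413, apex=23.880, x_land=106.174, impact vy=-21.645
  bounce: vy ← 0.84·21.645 = 18.182
Arc 3: start y=0.000, vy=18.182 → t=3.707, apex=16.850, x_land=151.064, impact vy=-18.182
  bounce: vy ← 0.84·18.182 = 15.273
Arc 4: start y=0.000, vy=15.273 → t=3.114, apex=11.889, x_land=188.772, impact vy=-15.273
  bounce: vy ← 0.84·15.273 = 12.829
Arc 5: start y=0.000, vy=12.829 → t=2.616, apex=8.389, x_land=220.446, impact vy=-12.829
  bounce: vy ← 0.84·12.829 = 10.777
Arc 6: start y=0.000, vy=10.777 → t=2.197, apex=5.919, x_land=247.053, impact vy=-10.777
  bounce: vy ← 0.84·10.777 = 9.052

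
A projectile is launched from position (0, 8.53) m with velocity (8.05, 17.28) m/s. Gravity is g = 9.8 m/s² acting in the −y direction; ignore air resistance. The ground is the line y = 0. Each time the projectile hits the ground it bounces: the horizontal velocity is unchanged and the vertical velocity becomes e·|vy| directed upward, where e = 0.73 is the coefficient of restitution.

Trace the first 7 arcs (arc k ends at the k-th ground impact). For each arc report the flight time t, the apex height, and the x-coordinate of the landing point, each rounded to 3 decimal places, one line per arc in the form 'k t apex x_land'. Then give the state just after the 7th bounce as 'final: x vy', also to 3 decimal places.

Arc 1: start y=8.530, vy=17.280 → t=3.966, apex=23.765, x_land=31.922, impact vy=-21.582
  bounce: vy ← 0.73·21.582 = 15.755
Arc 2: start y=0.000, vy=15.755 → t=3.215, apex=12.664, x_land=57.806, impact vy=-15.755
  bounce: vy ← 0.73·15.755 = 11.501
Arc 3: start y=0.000, vy=11.501 → t=2.347, apex=6.749, x_land=76.700, impact vy=-11.501
  bounce: vy ← 0.73·11.501 = 8.396
Arc 4: start y=0.000, vy=8.396 → t=1.713, apex=3.596, x_land=90.493, impact vy=-8.396
  bounce: vy ← 0.73·8.396 = 6.129
Arc 5: start y=0.000, vy=6.129 → t=1.251, apex=1.917, x_land=100.562, impact vy=-6.129
  bounce: vy ← 0.73·6.129 = 4.474
Arc 6: start y=0.000, vy=4.474 → t=0.913, apex=1.021, x_land=107.913, impact vy=-4.474
  bounce: vy ← 0.73·4.474 = 3.266
Arc 7: start y=0.000, vy=3.266 → t=0.667, apex=0.544, x_land=113.278, impact vy=-3.266
  bounce: vy ← 0.73·3.266 = 2.384

1 3.966 23.765 31.922
2 3.215 12.664 57.806
3 2.347 6.749 76.700
4 1.713 3.596 90.493
5 1.251 1.917 100.562
6 0.913 1.021 107.913
7 0.667 0.544 113.278
final: 113.278 2.384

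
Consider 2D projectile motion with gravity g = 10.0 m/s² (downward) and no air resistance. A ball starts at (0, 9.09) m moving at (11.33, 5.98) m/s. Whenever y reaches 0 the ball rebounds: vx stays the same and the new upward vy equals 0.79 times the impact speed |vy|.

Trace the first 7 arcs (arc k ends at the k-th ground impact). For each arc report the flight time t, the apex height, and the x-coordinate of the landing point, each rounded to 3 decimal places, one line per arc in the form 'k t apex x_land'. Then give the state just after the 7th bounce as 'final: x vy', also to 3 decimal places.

Arc 1: start y=9.090, vy=5.980 → t=2.073, apex=10.878, x_land=23.487, impact vy=-14.750
  bounce: vy ← 0.79·14.750 = 11.652
Arc 2: start y=0.000, vy=11.652 → t=2.330, apex=6.789, x_land=49.891, impact vy=-11.652
  bounce: vy ← 0.79·11.652 = 9.205
Arc 3: start y=0.000, vy=9.205 → t=1.841, apex=4.237, x_land=70.751, impact vy=-9.205
  bounce: vy ← 0.79·9.205 = 7.272
Arc 4: start y=0.000, vy=7.272 → t=1.454, apex=2.644, x_land=87.230, impact vy=-7.272
  bounce: vy ← 0.79·7.272 = 5.745
Arc 5: start y=0.000, vy=5.745 → t=1.149, apex=1.650, x_land=100.248, impact vy=-5.745
  bounce: vy ← 0.79·5.745 = 4.539
Arc 6: start y=0.000, vy=4.539 → t=0.908, apex=1.030, x_land=110.533, impact vy=-4.539
  bounce: vy ← 0.79·4.539 = 3.586
Arc 7: start y=0.000, vy=3.586 → t=0.717, apex=0.643, x_land=118.658, impact vy=-3.586
  bounce: vy ← 0.79·3.586 = 2.833

1 2.073 10.878 23.487
2 2.330 6.789 49.891
3 1.841 4.237 70.751
4 1.454 2.644 87.230
5 1.149 1.650 100.248
6 0.908 1.030 110.533
7 0.717 0.643 118.658
final: 118.658 2.833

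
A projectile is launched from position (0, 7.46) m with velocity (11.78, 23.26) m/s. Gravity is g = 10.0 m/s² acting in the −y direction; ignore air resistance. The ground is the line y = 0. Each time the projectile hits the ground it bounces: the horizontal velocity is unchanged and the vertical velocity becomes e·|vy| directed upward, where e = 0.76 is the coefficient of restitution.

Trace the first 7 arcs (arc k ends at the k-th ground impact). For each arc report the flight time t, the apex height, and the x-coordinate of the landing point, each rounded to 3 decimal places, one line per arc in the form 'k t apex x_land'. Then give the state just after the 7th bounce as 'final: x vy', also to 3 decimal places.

1 4.953 34.511 58.349
2 3.993 19.934 105.391
3 3.035 11.514 141.143
4 2.307 6.650 168.314
5 1.753 3.841 188.964
6 1.332 2.219 204.659
7 1.013 1.282 216.586
final: 216.586 3.848

Arc 1: start y=7.460, vy=23.260 → t=4.953, apex=34.511, x_land=58.349, impact vy=-26.272
  bounce: vy ← 0.76·26.272 = 19.967
Arc 2: start y=0.000, vy=19.967 → t=3.993, apex=19.934, x_land=105.391, impact vy=-19.967
  bounce: vy ← 0.76·19.967 = 15.175
Arc 3: start y=0.000, vy=15.175 → t=3.035, apex=11.514, x_land=141.143, impact vy=-15.175
  bounce: vy ← 0.76·15.175 = 11.533
Arc 4: start y=0.000, vy=11.533 → t=2.307, apex=6.650, x_land=168.314, impact vy=-11.533
  bounce: vy ← 0.76·11.533 = 8.765
Arc 5: start y=0.000, vy=8.765 → t=1.753, apex=3.841, x_land=188.964, impact vy=-8.765
  bounce: vy ← 0.76·8.765 = 6.661
Arc 6: start y=0.000, vy=6.661 → t=1.332, apex=2.219, x_land=204.659, impact vy=-6.661
  bounce: vy ← 0.76·6.661 = 5.063
Arc 7: start y=0.000, vy=5.063 → t=1.013, apex=1.282, x_land=216.586, impact vy=-5.063
  bounce: vy ← 0.76·5.063 = 3.848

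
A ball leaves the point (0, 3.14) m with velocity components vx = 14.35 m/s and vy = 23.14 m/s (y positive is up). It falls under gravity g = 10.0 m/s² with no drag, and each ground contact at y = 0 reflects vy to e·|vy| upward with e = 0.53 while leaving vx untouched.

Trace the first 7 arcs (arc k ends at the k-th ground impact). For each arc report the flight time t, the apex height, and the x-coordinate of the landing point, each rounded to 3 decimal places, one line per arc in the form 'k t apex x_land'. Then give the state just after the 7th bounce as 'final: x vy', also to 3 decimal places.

1 4.760 29.913 68.305
2 2.593 8.403 105.510
3 1.374 2.360 125.229
4 0.728 0.663 135.680
5 0.386 0.186 141.219
6 0.205 0.052 144.154
7 0.108 0.015 145.710
final: 145.710 0.287

Arc 1: start y=3.140, vy=23.140 → t=4.760, apex=29.913, x_land=68.305, impact vy=-24.459
  bounce: vy ← 0.53·24.459 = 12.963
Arc 2: start y=0.000, vy=12.963 → t=2.593, apex=8.403, x_land=105.510, impact vy=-12.963
  bounce: vy ← 0.53·12.963 = 6.871
Arc 3: start y=0.000, vy=6.871 → t=1.374, apex=2.360, x_land=125.229, impact vy=-6.871
  bounce: vy ← 0.53·6.871 = 3.641
Arc 4: start y=0.000, vy=3.641 → t=0.728, apex=0.663, x_land=135.680, impact vy=-3.641
  bounce: vy ← 0.53·3.641 = 1.930
Arc 5: start y=0.000, vy=1.930 → t=0.386, apex=0.186, x_land=141.219, impact vy=-1.930
  bounce: vy ← 0.53·1.930 = 1.023
Arc 6: start y=0.000, vy=1.023 → t=0.205, apex=0.052, x_land=144.154, impact vy=-1.023
  bounce: vy ← 0.53·1.023 = 0.542
Arc 7: start y=0.000, vy=0.542 → t=0.108, apex=0.015, x_land=145.710, impact vy=-0.542
  bounce: vy ← 0.53·0.542 = 0.287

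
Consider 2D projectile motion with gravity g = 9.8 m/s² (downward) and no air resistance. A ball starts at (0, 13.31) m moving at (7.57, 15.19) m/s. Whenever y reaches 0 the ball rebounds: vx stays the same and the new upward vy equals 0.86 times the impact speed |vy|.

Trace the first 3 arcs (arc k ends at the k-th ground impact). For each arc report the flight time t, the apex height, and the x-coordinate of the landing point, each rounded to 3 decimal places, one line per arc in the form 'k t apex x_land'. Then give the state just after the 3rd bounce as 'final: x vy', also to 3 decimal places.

Arc 1: start y=13.310, vy=15.190 → t=3.812, apex=25.082, x_land=28.860, impact vy=-22.172
  bounce: vy ← 0.86·22.172 = 19.068
Arc 2: start y=0.000, vy=19.068 → t=3.891, apex=18.551, x_land=58.319, impact vy=-19.068
  bounce: vy ← 0.86·19.068 = 16.399
Arc 3: start y=0.000, vy=16.399 → t=3.347, apex=13.720, x_land=83.653, impact vy=-16.399
  bounce: vy ← 0.86·16.399 = 14.103

1 3.812 25.082 28.860
2 3.891 18.551 58.319
3 3.347 13.720 83.653
final: 83.653 14.103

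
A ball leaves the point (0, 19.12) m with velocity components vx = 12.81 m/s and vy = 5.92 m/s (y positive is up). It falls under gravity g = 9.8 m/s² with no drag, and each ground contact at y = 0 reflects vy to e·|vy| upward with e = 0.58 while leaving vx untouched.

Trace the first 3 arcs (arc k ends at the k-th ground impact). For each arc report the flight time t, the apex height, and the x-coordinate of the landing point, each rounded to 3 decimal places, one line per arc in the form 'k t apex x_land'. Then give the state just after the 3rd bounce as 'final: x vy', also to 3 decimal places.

1 2.670 20.908 34.199
2 2.396 7.033 64.894
3 1.390 2.366 82.697
final: 82.697 3.950

Arc 1: start y=19.120, vy=5.920 → t=2.670, apex=20.908, x_land=34.199, impact vy=-20.243
  bounce: vy ← 0.58·20.243 = 11.741
Arc 2: start y=0.000, vy=11.741 → t=2.396, apex=7.033, x_land=64.894, impact vy=-11.741
  bounce: vy ← 0.58·11.741 = 6.810
Arc 3: start y=0.000, vy=6.810 → t=1.390, apex=2.366, x_land=82.697, impact vy=-6.810
  bounce: vy ← 0.58·6.810 = 3.950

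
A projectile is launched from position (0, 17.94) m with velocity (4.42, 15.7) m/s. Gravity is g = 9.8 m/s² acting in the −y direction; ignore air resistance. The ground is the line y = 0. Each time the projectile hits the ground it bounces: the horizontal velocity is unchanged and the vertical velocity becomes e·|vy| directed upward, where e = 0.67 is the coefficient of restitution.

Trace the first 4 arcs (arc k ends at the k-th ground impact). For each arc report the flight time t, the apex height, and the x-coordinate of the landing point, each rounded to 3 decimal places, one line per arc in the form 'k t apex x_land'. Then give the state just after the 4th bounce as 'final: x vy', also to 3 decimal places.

Arc 1: start y=17.940, vy=15.700 → t=4.098, apex=30.516, x_land=18.111, impact vy=-24.456
  bounce: vy ← 0.67·24.456 = 16.386
Arc 2: start y=0.000, vy=16.386 → t=3.344, apex=13.699, x_land=32.892, impact vy=-16.386
  bounce: vy ← 0.67·16.386 = 10.978
Arc 3: start y=0.000, vy=10.978 → t=2.241, apex=6.149, x_land=42.795, impact vy=-10.978
  bounce: vy ← 0.67·10.978 = 7.356
Arc 4: start y=0.000, vy=7.356 → t=1.501, apex=2.760, x_land=49.430, impact vy=-7.356
  bounce: vy ← 0.67·7.356 = 4.928

1 4.098 30.516 18.111
2 3.344 13.699 32.892
3 2.241 6.149 42.795
4 1.501 2.760 49.430
final: 49.430 4.928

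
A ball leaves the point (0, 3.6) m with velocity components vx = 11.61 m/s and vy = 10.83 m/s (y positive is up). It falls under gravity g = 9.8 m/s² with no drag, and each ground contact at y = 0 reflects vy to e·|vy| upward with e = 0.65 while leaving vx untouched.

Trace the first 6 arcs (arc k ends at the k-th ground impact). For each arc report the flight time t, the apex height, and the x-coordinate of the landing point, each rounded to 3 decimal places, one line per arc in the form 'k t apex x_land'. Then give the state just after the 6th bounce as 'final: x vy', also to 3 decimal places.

1 2.504 9.584 29.067
2 1.818 4.049 50.176
3 1.182 1.711 63.896
4 0.768 0.723 72.814
5 0.499 0.305 78.611
6 0.325 0.129 82.379
final: 82.379 1.034

Arc 1: start y=3.600, vy=10.830 → t=2.504, apex=9.584, x_land=29.067, impact vy=-13.706
  bounce: vy ← 0.65·13.706 = 8.909
Arc 2: start y=0.000, vy=8.909 → t=1.818, apex=4.049, x_land=50.176, impact vy=-8.909
  bounce: vy ← 0.65·8.909 = 5.791
Arc 3: start y=0.000, vy=5.791 → t=1.182, apex=1.711, x_land=63.896, impact vy=-5.791
  bounce: vy ← 0.65·5.791 = 3.764
Arc 4: start y=0.000, vy=3.764 → t=0.768, apex=0.723, x_land=72.814, impact vy=-3.764
  bounce: vy ← 0.65·3.764 = 2.447
Arc 5: start y=0.000, vy=2.447 → t=0.499, apex=0.305, x_land=78.611, impact vy=-2.447
  bounce: vy ← 0.65·2.447 = 1.590
Arc 6: start y=0.000, vy=1.590 → t=0.325, apex=0.129, x_land=82.379, impact vy=-1.590
  bounce: vy ← 0.65·1.590 = 1.034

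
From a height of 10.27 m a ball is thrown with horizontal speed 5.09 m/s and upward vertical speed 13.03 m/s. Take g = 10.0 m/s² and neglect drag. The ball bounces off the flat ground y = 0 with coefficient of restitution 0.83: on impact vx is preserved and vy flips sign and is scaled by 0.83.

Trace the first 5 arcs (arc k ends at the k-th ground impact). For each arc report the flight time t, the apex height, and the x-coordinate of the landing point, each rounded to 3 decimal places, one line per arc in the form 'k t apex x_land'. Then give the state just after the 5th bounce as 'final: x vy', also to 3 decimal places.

1 3.240 18.759 16.491
2 3.215 12.923 32.858
3 2.669 8.903 46.441
4 2.215 6.133 57.716
5 1.838 4.225 67.074
final: 67.074 7.630

Arc 1: start y=10.270, vy=13.030 → t=3.240, apex=18.759, x_land=16.491, impact vy=-19.370
  bounce: vy ← 0.83·19.370 = 16.077
Arc 2: start y=0.000, vy=16.077 → t=3.215, apex=12.923, x_land=32.858, impact vy=-16.077
  bounce: vy ← 0.83·16.077 = 13.344
Arc 3: start y=0.000, vy=13.344 → t=2.669, apex=8.903, x_land=46.441, impact vy=-13.344
  bounce: vy ← 0.83·13.344 = 11.075
Arc 4: start y=0.000, vy=11.075 → t=2.215, apex=6.133, x_land=57.716, impact vy=-11.075
  bounce: vy ← 0.83·11.075 = 9.192
Arc 5: start y=0.000, vy=9.192 → t=1.838, apex=4.225, x_land=67.074, impact vy=-9.192
  bounce: vy ← 0.83·9.192 = 7.630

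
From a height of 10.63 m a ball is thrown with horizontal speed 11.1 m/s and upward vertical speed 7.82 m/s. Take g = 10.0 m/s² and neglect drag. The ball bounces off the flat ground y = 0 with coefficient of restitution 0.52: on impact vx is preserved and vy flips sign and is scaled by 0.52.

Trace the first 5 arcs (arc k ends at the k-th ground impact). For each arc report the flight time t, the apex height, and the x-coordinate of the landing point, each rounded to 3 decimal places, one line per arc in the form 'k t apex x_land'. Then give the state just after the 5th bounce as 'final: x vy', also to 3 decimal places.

Arc 1: start y=10.630, vy=7.820 → t=2.437, apex=13.688, x_land=27.046, impact vy=-16.545
  bounce: vy ← 0.52·16.545 = 8.604
Arc 2: start y=0.000, vy=8.604 → t=1.721, apex=3.701, x_land=46.146, impact vy=-8.604
  bounce: vy ← 0.52·8.604 = 4.474
Arc 3: start y=0.000, vy=4.474 → t=0.895, apex=1.001, x_land=56.078, impact vy=-4.474
  bounce: vy ← 0.52·4.474 = 2.326
Arc 4: start y=0.000, vy=2.326 → t=0.465, apex=0.271, x_land=61.242, impact vy=-2.326
  bounce: vy ← 0.52·2.326 = 1.210
Arc 5: start y=0.000, vy=1.210 → t=0.242, apex=0.073, x_land=63.928, impact vy=-1.210
  bounce: vy ← 0.52·1.210 = 0.629

1 2.437 13.688 27.046
2 1.721 3.701 46.146
3 0.895 1.001 56.078
4 0.465 0.271 61.242
5 0.242 0.073 63.928
final: 63.928 0.629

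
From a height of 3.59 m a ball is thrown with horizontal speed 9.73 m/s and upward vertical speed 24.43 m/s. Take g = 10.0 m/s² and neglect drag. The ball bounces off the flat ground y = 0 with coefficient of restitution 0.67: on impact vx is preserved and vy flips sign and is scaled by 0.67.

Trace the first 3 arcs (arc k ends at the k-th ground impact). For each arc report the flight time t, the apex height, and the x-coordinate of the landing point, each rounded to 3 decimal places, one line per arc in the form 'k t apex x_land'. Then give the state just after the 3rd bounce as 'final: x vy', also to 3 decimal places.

1 5.029 33.431 48.930
2 3.465 15.007 82.644
3 2.322 6.737 105.232
final: 105.232 7.777

Arc 1: start y=3.590, vy=24.430 → t=5.029, apex=33.431, x_land=48.930, impact vy=-25.858
  bounce: vy ← 0.67·25.858 = 17.325
Arc 2: start y=0.000, vy=17.325 → t=3.465, apex=15.007, x_land=82.644, impact vy=-17.325
  bounce: vy ← 0.67·17.325 = 11.608
Arc 3: start y=0.000, vy=11.608 → t=2.322, apex=6.737, x_land=105.232, impact vy=-11.608
  bounce: vy ← 0.67·11.608 = 7.777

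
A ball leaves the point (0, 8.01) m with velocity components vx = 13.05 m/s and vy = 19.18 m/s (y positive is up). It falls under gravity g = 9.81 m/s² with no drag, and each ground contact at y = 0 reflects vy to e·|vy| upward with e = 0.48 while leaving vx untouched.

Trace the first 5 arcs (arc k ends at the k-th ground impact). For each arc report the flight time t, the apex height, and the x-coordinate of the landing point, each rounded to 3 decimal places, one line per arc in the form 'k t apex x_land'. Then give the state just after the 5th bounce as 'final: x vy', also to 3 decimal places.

Arc 1: start y=8.010, vy=19.180 → t=4.291, apex=26.760, x_land=55.996, impact vy=-22.914
  bounce: vy ← 0.48·22.914 = 10.998
Arc 2: start y=0.000, vy=10.998 → t=2.242, apex=6.165, x_land=85.258, impact vy=-10.998
  bounce: vy ← 0.48·10.998 = 5.279
Arc 3: start y=0.000, vy=5.279 → t=1.076, apex=1.421, x_land=99.304, impact vy=-5.279
  bounce: vy ← 0.48·5.279 = 2.534
Arc 4: start y=0.000, vy=2.534 → t=0.517, apex=0.327, x_land=106.046, impact vy=-2.534
  bounce: vy ← 0.48·2.534 = 1.216
Arc 5: start y=0.000, vy=1.216 → t=0.248, apex=0.075, x_land=109.282, impact vy=-1.216
  bounce: vy ← 0.48·1.216 = 0.584

1 4.291 26.760 55.996
2 2.242 6.165 85.258
3 1.076 1.421 99.304
4 0.517 0.327 106.046
5 0.248 0.075 109.282
final: 109.282 0.584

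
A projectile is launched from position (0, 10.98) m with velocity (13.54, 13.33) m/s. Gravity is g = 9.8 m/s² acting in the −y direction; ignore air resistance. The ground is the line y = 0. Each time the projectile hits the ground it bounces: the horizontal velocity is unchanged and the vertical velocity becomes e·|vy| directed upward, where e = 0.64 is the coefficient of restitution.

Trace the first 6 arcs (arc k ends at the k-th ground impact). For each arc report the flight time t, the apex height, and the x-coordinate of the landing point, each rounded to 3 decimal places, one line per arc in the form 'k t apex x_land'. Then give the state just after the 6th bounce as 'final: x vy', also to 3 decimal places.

1 3.383 20.046 45.803
2 2.589 8.211 80.858
3 1.657 3.363 103.292
4 1.060 1.378 117.651
5 0.679 0.564 126.840
6 0.434 0.231 132.721
final: 132.721 1.362

Arc 1: start y=10.980, vy=13.330 → t=3.383, apex=20.046, x_land=45.803, impact vy=-19.822
  bounce: vy ← 0.64·19.822 = 12.686
Arc 2: start y=0.000, vy=12.686 → t=2.589, apex=8.211, x_land=80.858, impact vy=-12.686
  bounce: vy ← 0.64·12.686 = 8.119
Arc 3: start y=0.000, vy=8.119 → t=1.657, apex=3.363, x_land=103.292, impact vy=-8.119
  bounce: vy ← 0.64·8.119 = 5.196
Arc 4: start y=0.000, vy=5.196 → t=1.060, apex=1.378, x_land=117.651, impact vy=-5.196
  bounce: vy ← 0.64·5.196 = 3.326
Arc 5: start y=0.000, vy=3.326 → t=0.679, apex=0.564, x_land=126.840, impact vy=-3.326
  bounce: vy ← 0.64·3.326 = 2.128
Arc 6: start y=0.000, vy=2.128 → t=0.434, apex=0.231, x_land=132.721, impact vy=-2.128
  bounce: vy ← 0.64·2.128 = 1.362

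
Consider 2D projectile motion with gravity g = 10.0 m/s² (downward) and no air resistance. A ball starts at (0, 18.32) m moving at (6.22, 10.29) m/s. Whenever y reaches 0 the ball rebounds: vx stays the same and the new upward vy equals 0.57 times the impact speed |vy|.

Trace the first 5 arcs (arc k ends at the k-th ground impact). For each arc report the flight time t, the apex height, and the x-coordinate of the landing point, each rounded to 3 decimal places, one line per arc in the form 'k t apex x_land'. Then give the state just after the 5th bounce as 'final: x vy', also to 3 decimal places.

1 3.202 23.614 19.918
2 2.477 7.672 35.328
3 1.412 2.493 44.111
4 0.805 0.810 49.118
5 0.459 0.263 51.972
final: 51.972 1.308

Arc 1: start y=18.320, vy=10.290 → t=3.202, apex=23.614, x_land=19.918, impact vy=-21.732
  bounce: vy ← 0.57·21.732 = 12.387
Arc 2: start y=0.000, vy=12.387 → t=2.477, apex=7.672, x_land=35.328, impact vy=-12.387
  bounce: vy ← 0.57·12.387 = 7.061
Arc 3: start y=0.000, vy=7.061 → t=1.412, apex=2.493, x_land=44.111, impact vy=-7.061
  bounce: vy ← 0.57·7.061 = 4.025
Arc 4: start y=0.000, vy=4.025 → t=0.805, apex=0.810, x_land=49.118, impact vy=-4.025
  bounce: vy ← 0.57·4.025 = 2.294
Arc 5: start y=0.000, vy=2.294 → t=0.459, apex=0.263, x_land=51.972, impact vy=-2.294
  bounce: vy ← 0.57·2.294 = 1.308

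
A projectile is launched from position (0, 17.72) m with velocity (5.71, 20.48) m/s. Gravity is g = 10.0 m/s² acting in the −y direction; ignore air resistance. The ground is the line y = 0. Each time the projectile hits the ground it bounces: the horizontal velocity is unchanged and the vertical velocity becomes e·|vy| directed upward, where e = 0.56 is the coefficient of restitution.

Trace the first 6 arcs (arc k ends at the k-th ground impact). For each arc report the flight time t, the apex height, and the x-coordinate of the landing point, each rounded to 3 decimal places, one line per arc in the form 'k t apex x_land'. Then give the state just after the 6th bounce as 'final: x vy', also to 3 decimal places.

Arc 1: start y=17.720, vy=20.480 → t=4.830, apex=38.692, x_land=27.578, impact vy=-27.818
  bounce: vy ← 0.56·27.818 = 15.578
Arc 2: start y=0.000, vy=15.578 → t=3.116, apex=12.134, x_land=45.368, impact vy=-15.578
  bounce: vy ← 0.56·15.578 = 8.724
Arc 3: start y=0.000, vy=8.724 → t=1.745, apex=3.805, x_land=55.331, impact vy=-8.724
  bounce: vy ← 0.56·8.724 = 4.885
Arc 4: start y=0.000, vy=4.885 → t=0.977, apex=1.193, x_land=60.909, impact vy=-4.885
  bounce: vy ← 0.56·4.885 = 2.736
Arc 5: start y=0.000, vy=2.736 → t=0.547, apex=0.374, x_land=64.034, impact vy=-2.736
  bounce: vy ← 0.56·2.736 = 1.532
Arc 6: start y=0.000, vy=1.532 → t=0.306, apex=0.117, x_land=65.783, impact vy=-1.532
  bounce: vy ← 0.56·1.532 = 0.858

1 4.830 38.692 27.578
2 3.116 12.134 45.368
3 1.745 3.805 55.331
4 0.977 1.193 60.909
5 0.547 0.374 64.034
6 0.306 0.117 65.783
final: 65.783 0.858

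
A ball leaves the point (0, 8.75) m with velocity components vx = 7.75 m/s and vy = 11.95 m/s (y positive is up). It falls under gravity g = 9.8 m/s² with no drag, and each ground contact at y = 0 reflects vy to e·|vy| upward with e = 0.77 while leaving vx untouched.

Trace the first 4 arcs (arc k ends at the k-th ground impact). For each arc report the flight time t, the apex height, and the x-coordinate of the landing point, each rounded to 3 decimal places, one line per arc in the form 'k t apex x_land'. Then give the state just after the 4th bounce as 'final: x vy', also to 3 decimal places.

1 3.028 16.036 23.470
2 2.786 9.508 45.061
3 2.145 5.637 61.686
4 1.652 3.342 74.487
final: 74.487 6.232

Arc 1: start y=8.750, vy=11.950 → t=3.028, apex=16.036, x_land=23.470, impact vy=-17.729
  bounce: vy ← 0.77·17.729 = 13.651
Arc 2: start y=0.000, vy=13.651 → t=2.786, apex=9.508, x_land=45.061, impact vy=-13.651
  bounce: vy ← 0.77·13.651 = 10.511
Arc 3: start y=0.000, vy=10.511 → t=2.145, apex=5.637, x_land=61.686, impact vy=-10.511
  bounce: vy ← 0.77·10.511 = 8.094
Arc 4: start y=0.000, vy=8.094 → t=1.652, apex=3.342, x_land=74.487, impact vy=-8.094
  bounce: vy ← 0.77·8.094 = 6.232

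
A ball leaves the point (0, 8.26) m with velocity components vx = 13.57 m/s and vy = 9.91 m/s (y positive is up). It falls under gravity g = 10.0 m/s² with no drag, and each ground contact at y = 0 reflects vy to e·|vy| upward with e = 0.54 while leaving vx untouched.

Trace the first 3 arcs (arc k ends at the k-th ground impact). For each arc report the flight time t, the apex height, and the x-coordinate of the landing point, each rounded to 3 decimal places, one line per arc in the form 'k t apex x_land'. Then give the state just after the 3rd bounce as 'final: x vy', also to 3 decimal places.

1 2.614 13.170 35.472
2 1.753 3.840 59.258
3 0.947 1.120 72.102
final: 72.102 2.556

Arc 1: start y=8.260, vy=9.910 → t=2.614, apex=13.170, x_land=35.472, impact vy=-16.230
  bounce: vy ← 0.54·16.230 = 8.764
Arc 2: start y=0.000, vy=8.764 → t=1.753, apex=3.840, x_land=59.258, impact vy=-8.764
  bounce: vy ← 0.54·8.764 = 4.733
Arc 3: start y=0.000, vy=4.733 → t=0.947, apex=1.120, x_land=72.102, impact vy=-4.733
  bounce: vy ← 0.54·4.733 = 2.556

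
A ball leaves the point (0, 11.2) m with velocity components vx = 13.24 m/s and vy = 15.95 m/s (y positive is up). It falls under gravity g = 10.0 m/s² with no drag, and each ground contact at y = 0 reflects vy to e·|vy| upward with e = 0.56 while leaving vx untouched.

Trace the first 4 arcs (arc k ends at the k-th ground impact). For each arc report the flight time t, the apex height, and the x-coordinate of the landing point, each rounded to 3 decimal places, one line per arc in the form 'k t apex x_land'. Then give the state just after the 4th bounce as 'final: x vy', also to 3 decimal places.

Arc 1: start y=11.200, vy=15.950 → t=3.782, apex=23.920, x_land=50.077, impact vy=-21.872
  bounce: vy ← 0.56·21.872 = 12.249
Arc 2: start y=0.000, vy=12.249 → t=2.450, apex=7.501, x_land=82.511, impact vy=-12.249
  bounce: vy ← 0.56·12.249 = 6.859
Arc 3: start y=0.000, vy=6.859 → t=1.372, apex=2.352, x_land=100.674, impact vy=-6.859
  bounce: vy ← 0.56·6.859 = 3.841
Arc 4: start y=0.000, vy=3.841 → t=0.768, apex=0.738, x_land=110.846, impact vy=-3.841
  bounce: vy ← 0.56·3.841 = 2.151

1 3.782 23.920 50.077
2 2.450 7.501 82.511
3 1.372 2.352 100.674
4 0.768 0.738 110.846
final: 110.846 2.151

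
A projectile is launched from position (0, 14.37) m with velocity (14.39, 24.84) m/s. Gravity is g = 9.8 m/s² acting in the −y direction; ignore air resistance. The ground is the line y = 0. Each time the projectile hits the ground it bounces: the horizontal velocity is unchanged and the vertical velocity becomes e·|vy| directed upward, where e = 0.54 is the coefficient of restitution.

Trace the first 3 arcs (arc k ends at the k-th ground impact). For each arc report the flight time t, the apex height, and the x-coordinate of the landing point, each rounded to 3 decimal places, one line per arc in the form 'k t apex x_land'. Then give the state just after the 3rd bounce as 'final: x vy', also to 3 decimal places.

1 5.594 45.851 80.493
2 3.304 13.370 128.033
3 1.784 3.899 153.705
final: 153.705 4.720

Arc 1: start y=14.370, vy=24.840 → t=5.594, apex=45.851, x_land=80.493, impact vy=-29.978
  bounce: vy ← 0.54·29.978 = 16.188
Arc 2: start y=0.000, vy=16.188 → t=3.304, apex=13.370, x_land=128.033, impact vy=-16.188
  bounce: vy ← 0.54·16.188 = 8.742
Arc 3: start y=0.000, vy=8.742 → t=1.784, apex=3.899, x_land=153.705, impact vy=-8.742
  bounce: vy ← 0.54·8.742 = 4.720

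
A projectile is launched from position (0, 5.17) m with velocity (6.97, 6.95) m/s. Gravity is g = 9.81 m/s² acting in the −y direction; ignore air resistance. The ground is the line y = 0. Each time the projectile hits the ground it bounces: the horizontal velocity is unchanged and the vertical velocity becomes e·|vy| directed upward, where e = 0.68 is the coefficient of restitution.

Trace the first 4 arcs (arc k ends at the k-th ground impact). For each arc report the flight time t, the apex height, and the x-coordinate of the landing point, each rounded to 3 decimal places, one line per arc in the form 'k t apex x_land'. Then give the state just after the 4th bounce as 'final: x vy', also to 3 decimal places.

Arc 1: start y=5.170, vy=6.950 → t=1.956, apex=7.632, x_land=13.632, impact vy=-12.237
  bounce: vy ← 0.68·12.237 = 8.321
Arc 2: start y=0.000, vy=8.321 → t=1.696, apex=3.529, x_land=25.456, impact vy=-8.321
  bounce: vy ← 0.68·8.321 = 5.658
Arc 3: start y=0.000, vy=5.658 → t=1.154, apex=1.632, x_land=33.497, impact vy=-5.658
  bounce: vy ← 0.68·5.658 = 3.848
Arc 4: start y=0.000, vy=3.848 → t=0.784, apex=0.755, x_land=38.964, impact vy=-3.848
  bounce: vy ← 0.68·3.848 = 2.616

1 1.956 7.632 13.632
2 1.696 3.529 25.456
3 1.154 1.632 33.497
4 0.784 0.755 38.964
final: 38.964 2.616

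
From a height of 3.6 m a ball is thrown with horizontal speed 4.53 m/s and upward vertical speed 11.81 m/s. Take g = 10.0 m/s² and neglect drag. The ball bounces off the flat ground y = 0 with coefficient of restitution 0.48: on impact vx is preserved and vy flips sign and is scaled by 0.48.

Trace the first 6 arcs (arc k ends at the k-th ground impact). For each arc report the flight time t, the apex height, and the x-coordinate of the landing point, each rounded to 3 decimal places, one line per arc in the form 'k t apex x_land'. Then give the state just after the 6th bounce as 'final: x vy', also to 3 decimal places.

Arc 1: start y=3.600, vy=11.810 → t=2.635, apex=10.574, x_land=11.938, impact vy=-14.542
  bounce: vy ← 0.48·14.542 = 6.980
Arc 2: start y=0.000, vy=6.980 → t=1.396, apex=2.436, x_land=18.262, impact vy=-6.980
  bounce: vy ← 0.48·6.980 = 3.351
Arc 3: start y=0.000, vy=3.351 → t=0.670, apex=0.561, x_land=21.297, impact vy=-3.351
  bounce: vy ← 0.48·3.351 = 1.608
Arc 4: start y=0.000, vy=1.608 → t=0.322, apex=0.129, x_land=22.754, impact vy=-1.608
  bounce: vy ← 0.48·1.608 = 0.772
Arc 5: start y=0.000, vy=0.772 → t=0.154, apex=0.030, x_land=23.454, impact vy=-0.772
  bounce: vy ← 0.48·0.772 = 0.371
Arc 6: start y=0.000, vy=0.371 → t=0.074, apex=0.007, x_land=23.789, impact vy=-0.371
  bounce: vy ← 0.48·0.371 = 0.178

1 2.635 10.574 11.938
2 1.396 2.436 18.262
3 0.670 0.561 21.297
4 0.322 0.129 22.754
5 0.154 0.030 23.454
6 0.074 0.007 23.789
final: 23.789 0.178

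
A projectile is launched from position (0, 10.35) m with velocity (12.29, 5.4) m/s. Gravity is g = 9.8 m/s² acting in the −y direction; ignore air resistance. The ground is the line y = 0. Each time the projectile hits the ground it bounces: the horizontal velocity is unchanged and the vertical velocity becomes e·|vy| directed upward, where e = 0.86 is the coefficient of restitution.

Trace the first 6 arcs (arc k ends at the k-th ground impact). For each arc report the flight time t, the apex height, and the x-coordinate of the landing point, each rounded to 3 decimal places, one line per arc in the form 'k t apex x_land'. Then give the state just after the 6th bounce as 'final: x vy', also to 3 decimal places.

Arc 1: start y=10.350, vy=5.400 → t=2.105, apex=11.838, x_land=25.874, impact vy=-15.232
  bounce: vy ← 0.86·15.232 = 13.100
Arc 2: start y=0.000, vy=13.100 → t=2.673, apex=8.755, x_land=58.731, impact vy=-13.100
  bounce: vy ← 0.86·13.100 = 11.266
Arc 3: start y=0.000, vy=11.266 → t=2.299, apex=6.475, x_land=86.987, impact vy=-11.266
  bounce: vy ← 0.86·11.266 = 9.689
Arc 4: start y=0.000, vy=9.689 → t=1.977, apex=4.789, x_land=111.287, impact vy=-9.689
  bounce: vy ← 0.86·9.689 = 8.332
Arc 5: start y=0.000, vy=8.332 → t=1.700, apex=3.542, x_land=132.186, impact vy=-8.332
  bounce: vy ← 0.86·8.332 = 7.166
Arc 6: start y=0.000, vy=7.166 → t=1.462, apex=2.620, x_land=150.158, impact vy=-7.166
  bounce: vy ← 0.86·7.166 = 6.162

1 2.105 11.838 25.874
2 2.673 8.755 58.731
3 2.299 6.475 86.987
4 1.977 4.789 111.287
5 1.700 3.542 132.186
6 1.462 2.620 150.158
final: 150.158 6.162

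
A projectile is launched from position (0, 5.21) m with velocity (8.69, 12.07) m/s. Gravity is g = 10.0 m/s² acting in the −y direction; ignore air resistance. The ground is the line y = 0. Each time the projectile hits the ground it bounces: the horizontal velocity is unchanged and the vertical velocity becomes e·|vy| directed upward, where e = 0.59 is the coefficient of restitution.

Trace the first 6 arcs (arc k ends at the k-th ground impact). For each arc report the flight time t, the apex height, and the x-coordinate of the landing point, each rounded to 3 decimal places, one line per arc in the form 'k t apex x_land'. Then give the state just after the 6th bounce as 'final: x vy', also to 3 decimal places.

Arc 1: start y=5.210, vy=12.070 → t=2.788, apex=12.494, x_land=24.226, impact vy=-15.808
  bounce: vy ← 0.59·15.808 = 9.327
Arc 2: start y=0.000, vy=9.327 → t=1.865, apex=4.349, x_land=40.435, impact vy=-9.327
  bounce: vy ← 0.59·9.327 = 5.503
Arc 3: start y=0.000, vy=5.503 → t=1.101, apex=1.514, x_land=49.999, impact vy=-5.503
  bounce: vy ← 0.59·5.503 = 3.247
Arc 4: start y=0.000, vy=3.247 → t=0.649, apex=0.527, x_land=55.642, impact vy=-3.247
  bounce: vy ← 0.59·3.247 = 1.915
Arc 5: start y=0.000, vy=1.915 → t=0.383, apex=0.183, x_land=58.971, impact vy=-1.915
  bounce: vy ← 0.59·1.915 = 1.130
Arc 6: start y=0.000, vy=1.130 → t=0.226, apex=0.064, x_land=60.935, impact vy=-1.130
  bounce: vy ← 0.59·1.130 = 0.667

1 2.788 12.494 24.226
2 1.865 4.349 40.435
3 1.101 1.514 49.999
4 0.649 0.527 55.642
5 0.383 0.183 58.971
6 0.226 0.064 60.935
final: 60.935 0.667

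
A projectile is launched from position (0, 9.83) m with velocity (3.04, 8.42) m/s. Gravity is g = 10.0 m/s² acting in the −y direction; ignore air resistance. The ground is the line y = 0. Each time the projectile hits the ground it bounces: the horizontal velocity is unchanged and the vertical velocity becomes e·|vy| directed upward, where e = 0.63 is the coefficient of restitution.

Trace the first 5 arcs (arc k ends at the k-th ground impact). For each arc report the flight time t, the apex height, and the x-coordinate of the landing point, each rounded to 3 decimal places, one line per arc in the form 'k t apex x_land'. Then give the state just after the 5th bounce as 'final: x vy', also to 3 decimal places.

Arc 1: start y=9.830, vy=8.420 → t=2.478, apex=13.375, x_land=7.532, impact vy=-16.355
  bounce: vy ← 0.63·16.355 = 10.304
Arc 2: start y=0.000, vy=10.304 → t=2.061, apex=5.308, x_land=13.796, impact vy=-10.304
  bounce: vy ← 0.63·10.304 = 6.491
Arc 3: start y=0.000, vy=6.491 → t=1.298, apex=2.107, x_land=17.743, impact vy=-6.491
  bounce: vy ← 0.63·6.491 = 4.090
Arc 4: start y=0.000, vy=4.090 → t=0.818, apex=0.836, x_land=20.230, impact vy=-4.090
  bounce: vy ← 0.63·4.090 = 2.576
Arc 5: start y=0.000, vy=2.576 → t=0.515, apex=0.332, x_land=21.796, impact vy=-2.576
  bounce: vy ← 0.63·2.576 = 1.623

1 2.478 13.375 7.532
2 2.061 5.308 13.796
3 1.298 2.107 17.743
4 0.818 0.836 20.230
5 0.515 0.332 21.796
final: 21.796 1.623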